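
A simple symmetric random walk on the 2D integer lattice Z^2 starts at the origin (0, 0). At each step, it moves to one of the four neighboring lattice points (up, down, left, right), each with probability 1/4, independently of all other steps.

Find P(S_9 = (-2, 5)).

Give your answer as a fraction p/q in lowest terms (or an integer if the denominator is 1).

Let h be the number of horizontal steps (so 9-h are vertical). To end at (-2,5) need (h-2)/2 right-steps and ((9-h)+5)/2 up-steps.
Sum over h with 2 ≤ h ≤ 4, h ≡ 0 (mod 2), 9-h ≡ 1 (mod 2):
h=2: C(9,2)·C(2,0)·C(7,6) = 36·1·7 = 252
h=4: C(9,4)·C(4,1)·C(5,5) = 126·4·1 = 504
Total favorable: 756
Total paths: 4^9 = 262144
P = 756/262144 = 189/65536

Answer: 189/65536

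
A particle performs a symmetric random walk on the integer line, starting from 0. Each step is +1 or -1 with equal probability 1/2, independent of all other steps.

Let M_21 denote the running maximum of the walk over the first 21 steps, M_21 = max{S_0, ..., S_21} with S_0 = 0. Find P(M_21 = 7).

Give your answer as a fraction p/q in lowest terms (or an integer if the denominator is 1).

Let M_21 = max(S_0,...,S_21). Use the reflection principle: for j ≥ 1, #{paths with M_21 ≥ j} = #{S_21 ≥ j} + #{S_21 ≥ j+1}.
By reflection, #{M_21 ≥ 7} = #{S_21 ≥ 7} + #{S_21 ≥ 8} = 198440 + 82160 = 280600.
#{M_21 ≥ 8} = #{S_21 ≥ 8} + #{S_21 ≥ 9} = 82160 + 82160 = 164320.
#{M_21 = 7} = 280600 - 164320 = 116280.
P(M_21 = 7) = 116280/2097152 = 14535/262144

Answer: 14535/262144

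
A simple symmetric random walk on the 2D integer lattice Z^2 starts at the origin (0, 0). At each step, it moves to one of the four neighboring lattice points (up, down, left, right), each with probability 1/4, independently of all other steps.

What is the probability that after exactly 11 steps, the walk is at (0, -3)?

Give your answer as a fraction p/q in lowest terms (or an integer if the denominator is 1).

Answer: 27225/1048576

Derivation:
Let h be the number of horizontal steps (so 11-h are vertical). To end at (0,-3) need (h+0)/2 right-steps and ((11-h)-3)/2 up-steps.
Sum over h with 0 ≤ h ≤ 8, h ≡ 0 (mod 2), 11-h ≡ 1 (mod 2):
h=0: C(11,0)·C(0,0)·C(11,4) = 1·1·330 = 330
h=2: C(11,2)·C(2,1)·C(9,3) = 55·2·84 = 9240
h=4: C(11,4)·C(4,2)·C(7,2) = 330·6·21 = 41580
h=6: C(11,6)·C(6,3)·C(5,1) = 462·20·5 = 46200
h=8: C(11,8)·C(8,4)·C(3,0) = 165·70·1 = 11550
Total favorable: 108900
Total paths: 4^11 = 4194304
P = 108900/4194304 = 27225/1048576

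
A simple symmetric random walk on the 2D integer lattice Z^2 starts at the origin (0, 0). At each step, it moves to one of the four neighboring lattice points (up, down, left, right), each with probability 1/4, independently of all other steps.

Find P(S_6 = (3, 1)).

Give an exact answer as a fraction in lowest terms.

Let h be the number of horizontal steps (so 6-h are vertical). To end at (3,1) need (h+3)/2 right-steps and ((6-h)+1)/2 up-steps.
Sum over h with 3 ≤ h ≤ 5, h ≡ 1 (mod 2), 6-h ≡ 1 (mod 2):
h=3: C(6,3)·C(3,3)·C(3,2) = 20·1·3 = 60
h=5: C(6,5)·C(5,4)·C(1,1) = 6·5·1 = 30
Total favorable: 90
Total paths: 4^6 = 4096
P = 90/4096 = 45/2048

Answer: 45/2048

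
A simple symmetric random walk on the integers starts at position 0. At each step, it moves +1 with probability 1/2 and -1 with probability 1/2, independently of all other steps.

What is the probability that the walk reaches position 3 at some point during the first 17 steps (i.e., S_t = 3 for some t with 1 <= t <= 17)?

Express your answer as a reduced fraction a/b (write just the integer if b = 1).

Count via complement. Let g(t,s) = #length-t paths at position s with S_1..S_t all ≠ 3.
g(t,s) = g(t-1,s-1) + g(t-1,s+1) for s ≠ 3; g(t,3) = 0.
t=0: g(0,0)=1
t=1: g(1,-1)=1 g(1,1)=1
t=2: g(2,-2)=1 g(2,0)=2 g(2,2)=1
t=3: g(3,-3)=1 g(3,-1)=3 g(3,1)=3
t=4: g(4,-4)=1 g(4,-2)=4 g(4,0)=6 g(4,2)=3
t=5: g(5,-5)=1 g(5,-3)=5 g(5,-1)=10 g(5,1)=9
t=6: g(6,-6)=1 g(6,-4)=6 g(6,-2)=15 g(6,0)=19 g(6,2)=9
t=7: g(7,-7)=1 g(7,-5)=7 g(7,-3)=21 g(7,-1)=34 g(7,1)=28
t=8: g(8,-8)=1 g(8,-6)=8 g(8,-4)=28 g(8,-2)=55 g(8,0)=62 g(8,2)=28
t=9: g(9,-9)=1 g(9,-7)=9 g(9,-5)=36 g(9,-3)=83 g(9,-1)=117 g(9,1)=90
t=10: g(10,-10)=1 g(10,-8)=10 g(10,-6)=45 g(10,-4)=119 g(10,-2)=200 g(10,0)=207 g(10,2)=90
t=11: g(11,-11)=1 g(11,-9)=11 g(11,-7)=55 g(11,-5)=164 g(11,-3)=319 g(11,-1)=407 g(11,1)=297
t=12: g(12,-12)=1 g(12,-10)=12 g(12,-8)=66 g(12,-6)=219 g(12,-4)=483 g(12,-2)=726 g(12,0)=704 g(12,2)=297
t=13: g(13,-13)=1 g(13,-11)=13 g(13,-9)=78 g(13,-7)=285 g(13,-5)=702 g(13,-3)=1209 g(13,-1)=1430 g(13,1)=1001
t=14: g(14,-14)=1 g(14,-12)=14 g(14,-10)=91 g(14,-8)=363 g(14,-6)=987 g(14,-4)=1911 g(14,-2)=2639 g(14,0)=2431 g(14,2)=1001
t=15: g(15,-15)=1 g(15,-13)=15 g(15,-11)=105 g(15,-9)=454 g(15,-7)=1350 g(15,-5)=2898 g(15,-3)=4550 g(15,-1)=5070 g(15,1)=3432
t=16: g(16,-16)=1 g(16,-14)=16 g(16,-12)=120 g(16,-10)=559 g(16,-8)=1804 g(16,-6)=4248 g(16,-4)=7448 g(16,-2)=9620 g(16,0)=8502 g(16,2)=3432
t=17: g(17,-17)=1 g(17,-15)=17 g(17,-13)=136 g(17,-11)=679 g(17,-9)=2363 g(17,-7)=6052 g(17,-5)=11696 g(17,-3)=17068 g(17,-1)=18122 g(17,1)=11934
Paths never hitting 3: Σ_s g(17,s) = 68068
Paths hitting 3: 2^17 - 68068 = 63004
P = 63004/131072 = 15751/32768

Answer: 15751/32768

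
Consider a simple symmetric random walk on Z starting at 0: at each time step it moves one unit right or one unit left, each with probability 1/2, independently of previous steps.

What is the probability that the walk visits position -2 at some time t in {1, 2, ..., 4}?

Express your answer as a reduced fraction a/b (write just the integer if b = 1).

Answer: 3/8

Derivation:
Count via complement. Let g(t,s) = #length-t paths at position s with S_1..S_t all ≠ -2.
g(t,s) = g(t-1,s-1) + g(t-1,s+1) for s ≠ -2; g(t,-2) = 0.
t=0: g(0,0)=1
t=1: g(1,-1)=1 g(1,1)=1
t=2: g(2,0)=2 g(2,2)=1
t=3: g(3,-1)=2 g(3,1)=3 g(3,3)=1
t=4: g(4,0)=5 g(4,2)=4 g(4,4)=1
Paths never hitting -2: Σ_s g(4,s) = 10
Paths hitting -2: 2^4 - 10 = 6
P = 6/16 = 3/8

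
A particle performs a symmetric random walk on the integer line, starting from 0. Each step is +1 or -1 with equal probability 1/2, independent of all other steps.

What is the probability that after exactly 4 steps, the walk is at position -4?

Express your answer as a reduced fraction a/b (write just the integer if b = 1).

To reach position -4 after 4 steps: need 0 steps of +1 and 4 of -1.
Favorable paths: C(4,0) = 1
Total paths: 2^4 = 16
P = 1/16 = 1/16

Answer: 1/16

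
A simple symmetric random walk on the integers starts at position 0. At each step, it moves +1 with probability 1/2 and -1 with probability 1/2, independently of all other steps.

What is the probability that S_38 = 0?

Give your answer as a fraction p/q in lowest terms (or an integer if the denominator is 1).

To return to 0 after 38 steps: need exactly 19 steps of +1 and 19 of -1.
Favorable paths: C(38,19) = 35345263800
Total paths: 2^38 = 274877906944
P = 35345263800/274877906944 = 4418157975/34359738368

Answer: 4418157975/34359738368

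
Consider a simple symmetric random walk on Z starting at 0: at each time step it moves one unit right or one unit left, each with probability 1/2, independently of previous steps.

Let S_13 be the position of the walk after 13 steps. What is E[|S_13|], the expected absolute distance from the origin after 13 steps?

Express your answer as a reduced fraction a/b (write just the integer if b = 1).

Answer: 3003/1024

Derivation:
S_13 takes values m ≡ 1 (mod 2) with |m| ≤ 13; P(S_13=m) = C(13,(13+m)/2)/2^13.
Total paths: 2^13 = 8192
Distribution: P(S=-13)=1/8192, P(S=-11)=13/8192, P(S=-9)=78/8192, P(S=-7)=286/8192, P(S=-5)=715/8192, P(S=-3)=1287/8192, P(S=-1)=1716/8192, P(S=1)=1716/8192, P(S=3)=1287/8192, P(S=5)=715/8192, P(S=7)=286/8192, P(S=9)=78/8192, P(S=11)=13/8192, P(S=13)=1/8192
E[|S_13|] = Σ_m |m|·P(S_13=m) = 24024/8192 = 3003/1024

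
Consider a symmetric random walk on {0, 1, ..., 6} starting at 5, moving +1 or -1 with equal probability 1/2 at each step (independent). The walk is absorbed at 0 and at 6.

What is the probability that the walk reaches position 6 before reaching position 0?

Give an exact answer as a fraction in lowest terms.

Symmetric walk (p = 1/2): the harmonic-function argument gives P(hit 6 before 0 | start at 5) = a/N.
P = 5/6 = 5/6

Answer: 5/6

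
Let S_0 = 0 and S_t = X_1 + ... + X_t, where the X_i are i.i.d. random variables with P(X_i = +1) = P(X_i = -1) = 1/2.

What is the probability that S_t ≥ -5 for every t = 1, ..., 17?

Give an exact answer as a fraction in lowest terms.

Answer: 28067/32768

Derivation:
Let f(t,s) = #length-t paths at position s with S_1..S_t all ≥ -5.
f(t,s) = f(t-1,s-1) + f(t-1,s+1) for s ≥ -5; f(t,s) = 0 for s < -5.
t=0: f(0,0)=1
t=1: f(1,-1)=1 f(1,1)=1
t=2: f(2,-2)=1 f(2,0)=2 f(2,2)=1
t=3: f(3,-3)=1 f(3,-1)=3 f(3,1)=3 f(3,3)=1
t=4: f(4,-4)=1 f(4,-2)=4 f(4,0)=6 f(4,2)=4 f(4,4)=1
t=5: f(5,-5)=1 f(5,-3)=5 f(5,-1)=10 f(5,1)=10 f(5,3)=5 f(5,5)=1
t=6: f(6,-4)=6 f(6,-2)=15 f(6,0)=20 f(6,2)=15 f(6,4)=6 f(6,6)=1
t=7: f(7,-5)=6 f(7,-3)=21 f(7,-1)=35 f(7,1)=35 f(7,3)=21 f(7,5)=7 f(7,7)=1
t=8: f(8,-4)=27 f(8,-2)=56 f(8,0)=70 f(8,2)=56 f(8,4)=28 f(8,6)=8 f(8,8)=1
t=9: f(9,-5)=27 f(9,-3)=83 f(9,-1)=126 f(9,1)=126 f(9,3)=84 f(9,5)=36 f(9,7)=9 f(9,9)=1
t=10: f(10,-4)=110 f(10,-2)=209 f(10,0)=252 f(10,2)=210 f(10,4)=120 f(10,6)=45 f(10,8)=10 f(10,10)=1
t=11: f(11,-5)=110 f(11,-3)=319 f(11,-1)=461 f(11,1)=462 f(11,3)=330 f(11,5)=165 f(11,7)=55 f(11,9)=11 f(11,11)=1
t=12: f(12,-4)=429 f(12,-2)=780 f(12,0)=923 f(12,2)=792 f(12,4)=495 f(12,6)=220 f(12,8)=66 f(12,10)=12 f(12,12)=1
t=13: f(13,-5)=429 f(13,-3)=1209 f(13,-1)=1703 f(13,1)=1715 f(13,3)=1287 f(13,5)=715 f(13,7)=286 f(13,9)=78 f(13,11)=13 f(13,13)=1
t=14: f(14,-4)=1638 f(14,-2)=2912 f(14,0)=3418 f(14,2)=3002 f(14,4)=2002 f(14,6)=1001 f(14,8)=364 f(14,10)=91 f(14,12)=14 f(14,14)=1
t=15: f(15,-5)=1638 f(15,-3)=4550 f(15,-1)=6330 f(15,1)=6420 f(15,3)=5004 f(15,5)=3003 f(15,7)=1365 f(15,9)=455 f(15,11)=105 f(15,13)=15 f(15,15)=1
t=16: f(16,-4)=6188 f(16,-2)=10880 f(16,0)=12750 f(16,2)=11424 f(16,4)=8007 f(16,6)=4368 f(16,8)=1820 f(16,10)=560 f(16,12)=120 f(16,14)=16 f(16,16)=1
t=17: f(17,-5)=6188 f(17,-3)=17068 f(17,-1)=23630 f(17,1)=24174 f(17,3)=19431 f(17,5)=12375 f(17,7)=6188 f(17,9)=2380 f(17,11)=680 f(17,13)=136 f(17,15)=17 f(17,17)=1
Σ_s f(17,s) = 112268
P = 112268/131072 = 28067/32768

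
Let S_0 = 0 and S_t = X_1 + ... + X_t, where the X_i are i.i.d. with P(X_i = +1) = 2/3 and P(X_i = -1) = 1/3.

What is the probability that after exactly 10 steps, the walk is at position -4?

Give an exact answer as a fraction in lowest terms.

To reach position -4 after 10 steps: need 3 steps of +1 and 7 steps of -1.
Number of such sequences: C(10,3) = 120
Each has probability (2/3)^3 · (1/3)^7 = 8/59049
P = 120 · 8/59049 = 320/19683

Answer: 320/19683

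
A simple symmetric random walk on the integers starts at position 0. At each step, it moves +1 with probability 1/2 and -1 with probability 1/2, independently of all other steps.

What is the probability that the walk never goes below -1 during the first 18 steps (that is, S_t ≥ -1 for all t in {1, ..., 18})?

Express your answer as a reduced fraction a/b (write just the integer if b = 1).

Let f(t,s) = #length-t paths at position s with S_1..S_t all ≥ -1.
f(t,s) = f(t-1,s-1) + f(t-1,s+1) for s ≥ -1; f(t,s) = 0 for s < -1.
t=0: f(0,0)=1
t=1: f(1,-1)=1 f(1,1)=1
t=2: f(2,0)=2 f(2,2)=1
t=3: f(3,-1)=2 f(3,1)=3 f(3,3)=1
t=4: f(4,0)=5 f(4,2)=4 f(4,4)=1
t=5: f(5,-1)=5 f(5,1)=9 f(5,3)=5 f(5,5)=1
t=6: f(6,0)=14 f(6,2)=14 f(6,4)=6 f(6,6)=1
t=7: f(7,-1)=14 f(7,1)=28 f(7,3)=20 f(7,5)=7 f(7,7)=1
t=8: f(8,0)=42 f(8,2)=48 f(8,4)=27 f(8,6)=8 f(8,8)=1
t=9: f(9,-1)=42 f(9,1)=90 f(9,3)=75 f(9,5)=35 f(9,7)=9 f(9,9)=1
t=10: f(10,0)=132 f(10,2)=165 f(10,4)=110 f(10,6)=44 f(10,8)=10 f(10,10)=1
t=11: f(11,-1)=132 f(11,1)=297 f(11,3)=275 f(11,5)=154 f(11,7)=54 f(11,9)=11 f(11,11)=1
t=12: f(12,0)=429 f(12,2)=572 f(12,4)=429 f(12,6)=208 f(12,8)=65 f(12,10)=12 f(12,12)=1
t=13: f(13,-1)=429 f(13,1)=1001 f(13,3)=1001 f(13,5)=637 f(13,7)=273 f(13,9)=77 f(13,11)=13 f(13,13)=1
t=14: f(14,0)=1430 f(14,2)=2002 f(14,4)=1638 f(14,6)=910 f(14,8)=350 f(14,10)=90 f(14,12)=14 f(14,14)=1
t=15: f(15,-1)=1430 f(15,1)=3432 f(15,3)=3640 f(15,5)=2548 f(15,7)=1260 f(15,9)=440 f(15,11)=104 f(15,13)=15 f(15,15)=1
t=16: f(16,0)=4862 f(16,2)=7072 f(16,4)=6188 f(16,6)=3808 f(16,8)=1700 f(16,10)=544 f(16,12)=119 f(16,14)=16 f(16,16)=1
t=17: f(17,-1)=4862 f(17,1)=11934 f(17,3)=13260 f(17,5)=9996 f(17,7)=5508 f(17,9)=2244 f(17,11)=663 f(17,13)=135 f(17,15)=17 f(17,17)=1
t=18: f(18,0)=16796 f(18,2)=25194 f(18,4)=23256 f(18,6)=15504 f(18,8)=7752 f(18,10)=2907 f(18,12)=798 f(18,14)=152 f(18,16)=18 f(18,18)=1
Σ_s f(18,s) = 92378
P = 92378/262144 = 46189/131072

Answer: 46189/131072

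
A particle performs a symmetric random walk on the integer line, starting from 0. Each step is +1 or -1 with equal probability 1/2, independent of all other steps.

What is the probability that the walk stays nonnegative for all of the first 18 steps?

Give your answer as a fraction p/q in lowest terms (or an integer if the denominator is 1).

Let f(t,s) = #length-t paths at position s with S_1..S_t all ≥ 0.
f(t,s) = f(t-1,s-1) + f(t-1,s+1) for s ≥ 0; f(t,s) = 0 for s < 0.
t=0: f(0,0)=1
t=1: f(1,1)=1
t=2: f(2,0)=1 f(2,2)=1
t=3: f(3,1)=2 f(3,3)=1
t=4: f(4,0)=2 f(4,2)=3 f(4,4)=1
t=5: f(5,1)=5 f(5,3)=4 f(5,5)=1
t=6: f(6,0)=5 f(6,2)=9 f(6,4)=5 f(6,6)=1
t=7: f(7,1)=14 f(7,3)=14 f(7,5)=6 f(7,7)=1
t=8: f(8,0)=14 f(8,2)=28 f(8,4)=20 f(8,6)=7 f(8,8)=1
t=9: f(9,1)=42 f(9,3)=48 f(9,5)=27 f(9,7)=8 f(9,9)=1
t=10: f(10,0)=42 f(10,2)=90 f(10,4)=75 f(10,6)=35 f(10,8)=9 f(10,10)=1
t=11: f(11,1)=132 f(11,3)=165 f(11,5)=110 f(11,7)=44 f(11,9)=10 f(11,11)=1
t=12: f(12,0)=132 f(12,2)=297 f(12,4)=275 f(12,6)=154 f(12,8)=54 f(12,10)=11 f(12,12)=1
t=13: f(13,1)=429 f(13,3)=572 f(13,5)=429 f(13,7)=208 f(13,9)=65 f(13,11)=12 f(13,13)=1
t=14: f(14,0)=429 f(14,2)=1001 f(14,4)=1001 f(14,6)=637 f(14,8)=273 f(14,10)=77 f(14,12)=13 f(14,14)=1
t=15: f(15,1)=1430 f(15,3)=2002 f(15,5)=1638 f(15,7)=910 f(15,9)=350 f(15,11)=90 f(15,13)=14 f(15,15)=1
t=16: f(16,0)=1430 f(16,2)=3432 f(16,4)=3640 f(16,6)=2548 f(16,8)=1260 f(16,10)=440 f(16,12)=104 f(16,14)=15 f(16,16)=1
t=17: f(17,1)=4862 f(17,3)=7072 f(17,5)=6188 f(17,7)=3808 f(17,9)=1700 f(17,11)=544 f(17,13)=119 f(17,15)=16 f(17,17)=1
t=18: f(18,0)=4862 f(18,2)=11934 f(18,4)=13260 f(18,6)=9996 f(18,8)=5508 f(18,10)=2244 f(18,12)=663 f(18,14)=135 f(18,16)=17 f(18,18)=1
Σ_s f(18,s) = 48620
P = 48620/262144 = 12155/65536

Answer: 12155/65536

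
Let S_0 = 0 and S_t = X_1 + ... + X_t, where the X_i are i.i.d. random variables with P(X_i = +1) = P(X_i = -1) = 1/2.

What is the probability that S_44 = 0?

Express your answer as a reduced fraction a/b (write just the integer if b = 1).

To return to 0 after 44 steps: need exactly 22 steps of +1 and 22 of -1.
Favorable paths: C(44,22) = 2104098963720
Total paths: 2^44 = 17592186044416
P = 2104098963720/17592186044416 = 263012370465/2199023255552

Answer: 263012370465/2199023255552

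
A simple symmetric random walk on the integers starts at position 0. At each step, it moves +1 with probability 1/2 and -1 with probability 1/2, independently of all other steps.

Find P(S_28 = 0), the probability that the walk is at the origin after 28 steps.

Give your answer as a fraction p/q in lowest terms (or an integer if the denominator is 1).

To return to 0 after 28 steps: need exactly 14 steps of +1 and 14 of -1.
Favorable paths: C(28,14) = 40116600
Total paths: 2^28 = 268435456
P = 40116600/268435456 = 5014575/33554432

Answer: 5014575/33554432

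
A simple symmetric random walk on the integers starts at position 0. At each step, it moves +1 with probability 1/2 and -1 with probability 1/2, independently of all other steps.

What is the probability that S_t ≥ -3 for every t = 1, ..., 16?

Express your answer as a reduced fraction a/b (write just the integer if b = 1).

Let f(t,s) = #length-t paths at position s with S_1..S_t all ≥ -3.
f(t,s) = f(t-1,s-1) + f(t-1,s+1) for s ≥ -3; f(t,s) = 0 for s < -3.
t=0: f(0,0)=1
t=1: f(1,-1)=1 f(1,1)=1
t=2: f(2,-2)=1 f(2,0)=2 f(2,2)=1
t=3: f(3,-3)=1 f(3,-1)=3 f(3,1)=3 f(3,3)=1
t=4: f(4,-2)=4 f(4,0)=6 f(4,2)=4 f(4,4)=1
t=5: f(5,-3)=4 f(5,-1)=10 f(5,1)=10 f(5,3)=5 f(5,5)=1
t=6: f(6,-2)=14 f(6,0)=20 f(6,2)=15 f(6,4)=6 f(6,6)=1
t=7: f(7,-3)=14 f(7,-1)=34 f(7,1)=35 f(7,3)=21 f(7,5)=7 f(7,7)=1
t=8: f(8,-2)=48 f(8,0)=69 f(8,2)=56 f(8,4)=28 f(8,6)=8 f(8,8)=1
t=9: f(9,-3)=48 f(9,-1)=117 f(9,1)=125 f(9,3)=84 f(9,5)=36 f(9,7)=9 f(9,9)=1
t=10: f(10,-2)=165 f(10,0)=242 f(10,2)=209 f(10,4)=120 f(10,6)=45 f(10,8)=10 f(10,10)=1
t=11: f(11,-3)=165 f(11,-1)=407 f(11,1)=451 f(11,3)=329 f(11,5)=165 f(11,7)=55 f(11,9)=11 f(11,11)=1
t=12: f(12,-2)=572 f(12,0)=858 f(12,2)=780 f(12,4)=494 f(12,6)=220 f(12,8)=66 f(12,10)=12 f(12,12)=1
t=13: f(13,-3)=572 f(13,-1)=1430 f(13,1)=1638 f(13,3)=1274 f(13,5)=714 f(13,7)=286 f(13,9)=78 f(13,11)=13 f(13,13)=1
t=14: f(14,-2)=2002 f(14,0)=3068 f(14,2)=2912 f(14,4)=1988 f(14,6)=1000 f(14,8)=364 f(14,10)=91 f(14,12)=14 f(14,14)=1
t=15: f(15,-3)=2002 f(15,-1)=5070 f(15,1)=5980 f(15,3)=4900 f(15,5)=2988 f(15,7)=1364 f(15,9)=455 f(15,11)=105 f(15,13)=15 f(15,15)=1
t=16: f(16,-2)=7072 f(16,0)=11050 f(16,2)=10880 f(16,4)=7888 f(16,6)=4352 f(16,8)=1819 f(16,10)=560 f(16,12)=120 f(16,14)=16 f(16,16)=1
Σ_s f(16,s) = 43758
P = 43758/65536 = 21879/32768

Answer: 21879/32768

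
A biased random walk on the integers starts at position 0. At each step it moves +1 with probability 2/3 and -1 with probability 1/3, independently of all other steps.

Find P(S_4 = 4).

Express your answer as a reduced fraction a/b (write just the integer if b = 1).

Answer: 16/81

Derivation:
To reach position 4 after 4 steps: need 4 steps of +1 and 0 steps of -1.
Number of such sequences: C(4,4) = 1
Each has probability (2/3)^4 · (1/3)^0 = 16/81
P = 1 · 16/81 = 16/81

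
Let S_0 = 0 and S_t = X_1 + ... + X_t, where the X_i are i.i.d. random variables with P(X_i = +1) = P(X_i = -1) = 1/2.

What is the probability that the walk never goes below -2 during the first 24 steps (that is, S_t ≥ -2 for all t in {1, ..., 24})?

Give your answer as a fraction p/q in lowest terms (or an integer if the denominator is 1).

Answer: 1924111/4194304

Derivation:
Let f(t,s) = #length-t paths at position s with S_1..S_t all ≥ -2.
f(t,s) = f(t-1,s-1) + f(t-1,s+1) for s ≥ -2; f(t,s) = 0 for s < -2.
t=0: f(0,0)=1
t=1: f(1,-1)=1 f(1,1)=1
t=2: f(2,-2)=1 f(2,0)=2 f(2,2)=1
t=3: f(3,-1)=3 f(3,1)=3 f(3,3)=1
t=4: f(4,-2)=3 f(4,0)=6 f(4,2)=4 f(4,4)=1
t=5: f(5,-1)=9 f(5,1)=10 f(5,3)=5 f(5,5)=1
t=6: f(6,-2)=9 f(6,0)=19 f(6,2)=15 f(6,4)=6 f(6,6)=1
t=7: f(7,-1)=28 f(7,1)=34 f(7,3)=21 f(7,5)=7 f(7,7)=1
t=8: f(8,-2)=28 f(8,0)=62 f(8,2)=55 f(8,4)=28 f(8,6)=8 f(8,8)=1
t=9: f(9,-1)=90 f(9,1)=117 f(9,3)=83 f(9,5)=36 f(9,7)=9 f(9,9)=1
t=10: f(10,-2)=90 f(10,0)=207 f(10,2)=200 f(10,4)=119 f(10,6)=45 f(10,8)=10 f(10,10)=1
t=11: f(11,-1)=297 f(11,1)=407 f(11,3)=319 f(11,5)=164 f(11,7)=55 f(11,9)=11 f(11,11)=1
t=12: f(12,-2)=297 f(12,0)=704 f(12,2)=726 f(12,4)=483 f(12,6)=219 f(12,8)=66 f(12,10)=12 f(12,12)=1
t=13: f(13,-1)=1001 f(13,1)=1430 f(13,3)=1209 f(13,5)=702 f(13,7)=285 f(13,9)=78 f(13,11)=13 f(13,13)=1
t=14: f(14,-2)=1001 f(14,0)=2431 f(14,2)=2639 f(14,4)=1911 f(14,6)=987 f(14,8)=363 f(14,10)=91 f(14,12)=14 f(14,14)=1
t=15: f(15,-1)=3432 f(15,1)=5070 f(15,3)=4550 f(15,5)=2898 f(15,7)=1350 f(15,9)=454 f(15,11)=105 f(15,13)=15 f(15,15)=1
t=16: f(16,-2)=3432 f(16,0)=8502 f(16,2)=9620 f(16,4)=7448 f(16,6)=4248 f(16,8)=1804 f(16,10)=559 f(16,12)=120 f(16,14)=16 f(16,16)=1
t=17: f(17,-1)=11934 f(17,1)=18122 f(17,3)=17068 f(17,5)=11696 f(17,7)=6052 f(17,9)=2363 f(17,11)=679 f(17,13)=136 f(17,15)=17 f(17,17)=1
t=18: f(18,-2)=11934 f(18,0)=30056 f(18,2)=35190 f(18,4)=28764 f(18,6)=17748 f(18,8)=8415 f(18,10)=3042 f(18,12)=815 f(18,14)=153 f(18,16)=18 f(18,18)=1
t=19: f(19,-1)=41990 f(19,1)=65246 f(19,3)=63954 f(19,5)=46512 f(19,7)=26163 f(19,9)=11457 f(19,11)=3857 f(19,13)=968 f(19,15)=171 f(19,17)=19 f(19,19)=1
t=20: f(20,-2)=41990 f(20,0)=107236 f(20,2)=129200 f(20,4)=110466 f(20,6)=72675 f(20,8)=37620 f(20,10)=15314 f(20,12)=4825 f(20,14)=1139 f(20,16)=190 f(20,18)=20 f(20,20)=1
t=21: f(21,-1)=149226 f(21,1)=236436 f(21,3)=239666 f(21,5)=183141 f(21,7)=110295 f(21,9)=52934 f(21,11)=20139 f(21,13)=5964 f(21,15)=1329 f(21,17)=210 f(21,19)=21 f(21,21)=1
t=22: f(22,-2)=149226 f(22,0)=385662 f(22,2)=476102 f(22,4)=422807 f(22,6)=293436 f(22,8)=163229 f(22,10)=73073 f(22,12)=26103 f(22,14)=7293 f(22,16)=1539 f(22,18)=231 f(22,20)=22 f(22,22)=1
t=23: f(23,-1)=534888 f(23,1)=861764 f(23,3)=898909 f(23,5)=716243 f(23,7)=456665 f(23,9)=236302 f(23,11)=99176 f(23,13)=33396 f(23,15)=8832 f(23,17)=1770 f(23,19)=253 f(23,21)=23 f(23,23)=1
t=24: f(24,-2)=534888 f(24,0)=1396652 f(24,2)=1760673 f(24,4)=1615152 f(24,6)=1172908 f(24,8)=692967 f(24,10)=335478 f(24,12)=132572 f(24,14)=42228 f(24,16)=10602 f(24,18)=2023 f(24,20)=276 f(24,22)=24 f(24,24)=1
Σ_s f(24,s) = 7696444
P = 7696444/16777216 = 1924111/4194304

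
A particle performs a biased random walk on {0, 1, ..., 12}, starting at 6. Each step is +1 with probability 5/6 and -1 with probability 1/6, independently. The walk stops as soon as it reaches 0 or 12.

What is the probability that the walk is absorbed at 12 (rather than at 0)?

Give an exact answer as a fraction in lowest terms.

Answer: 15625/15626

Derivation:
Biased walk: p = 5/6, q = 1/6, r = q/p = 1/5
Gambler's ruin: P(hit 12 before 0 | start at 6) = (1 - r^a)/(1 - r^N)
r^6 = 1/15625; r^12 = 1/244140625
P = (1 - 1/15625) / (1 - 1/244140625) = 15624/15625 / 244140624/244140625 = 15625/15626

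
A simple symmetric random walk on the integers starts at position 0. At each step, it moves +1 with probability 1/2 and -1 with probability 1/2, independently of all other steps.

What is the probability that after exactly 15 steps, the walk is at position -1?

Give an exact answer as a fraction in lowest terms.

To reach position -1 after 15 steps: need 7 steps of +1 and 8 of -1.
Favorable paths: C(15,7) = 6435
Total paths: 2^15 = 32768
P = 6435/32768 = 6435/32768

Answer: 6435/32768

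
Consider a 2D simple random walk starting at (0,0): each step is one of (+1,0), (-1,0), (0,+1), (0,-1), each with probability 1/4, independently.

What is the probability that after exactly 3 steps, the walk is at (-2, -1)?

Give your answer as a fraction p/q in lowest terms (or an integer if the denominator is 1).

Answer: 3/64

Derivation:
Let h be the number of horizontal steps (so 3-h are vertical). To end at (-2,-1) need (h-2)/2 right-steps and ((3-h)-1)/2 up-steps.
Sum over h with 2 ≤ h ≤ 2, h ≡ 0 (mod 2), 3-h ≡ 1 (mod 2):
h=2: C(3,2)·C(2,0)·C(1,0) = 3·1·1 = 3
Total favorable: 3
Total paths: 4^3 = 64
P = 3/64 = 3/64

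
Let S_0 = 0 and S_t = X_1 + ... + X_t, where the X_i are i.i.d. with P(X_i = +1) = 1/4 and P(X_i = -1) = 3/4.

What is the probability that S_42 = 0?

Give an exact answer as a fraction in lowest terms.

Answer: 703795935117303228915/2417851639229258349412352

Derivation:
To be at 0 after 42 steps: need exactly 21 steps of +1 and 21 of -1.
Number of such sequences: C(42,21) = 538257874440
Each has probability (1/4)^21 · (3/4)^21 = 10460353203/19342813113834066795298816
P = 538257874440 · 10460353203/19342813113834066795298816 = 703795935117303228915/2417851639229258349412352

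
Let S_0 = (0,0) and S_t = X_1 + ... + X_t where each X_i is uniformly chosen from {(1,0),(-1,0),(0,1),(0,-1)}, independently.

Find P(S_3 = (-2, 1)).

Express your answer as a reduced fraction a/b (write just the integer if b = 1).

Let h be the number of horizontal steps (so 3-h are vertical). To end at (-2,1) need (h-2)/2 right-steps and ((3-h)+1)/2 up-steps.
Sum over h with 2 ≤ h ≤ 2, h ≡ 0 (mod 2), 3-h ≡ 1 (mod 2):
h=2: C(3,2)·C(2,0)·C(1,1) = 3·1·1 = 3
Total favorable: 3
Total paths: 4^3 = 64
P = 3/64 = 3/64

Answer: 3/64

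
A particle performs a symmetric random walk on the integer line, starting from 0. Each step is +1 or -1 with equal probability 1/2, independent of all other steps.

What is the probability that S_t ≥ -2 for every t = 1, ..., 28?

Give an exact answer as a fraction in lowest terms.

Answer: 14375115/33554432

Derivation:
Let f(t,s) = #length-t paths at position s with S_1..S_t all ≥ -2.
f(t,s) = f(t-1,s-1) + f(t-1,s+1) for s ≥ -2; f(t,s) = 0 for s < -2.
t=0: f(0,0)=1
t=1: f(1,-1)=1 f(1,1)=1
t=2: f(2,-2)=1 f(2,0)=2 f(2,2)=1
t=3: f(3,-1)=3 f(3,1)=3 f(3,3)=1
t=4: f(4,-2)=3 f(4,0)=6 f(4,2)=4 f(4,4)=1
t=5: f(5,-1)=9 f(5,1)=10 f(5,3)=5 f(5,5)=1
t=6: f(6,-2)=9 f(6,0)=19 f(6,2)=15 f(6,4)=6 f(6,6)=1
t=7: f(7,-1)=28 f(7,1)=34 f(7,3)=21 f(7,5)=7 f(7,7)=1
t=8: f(8,-2)=28 f(8,0)=62 f(8,2)=55 f(8,4)=28 f(8,6)=8 f(8,8)=1
t=9: f(9,-1)=90 f(9,1)=117 f(9,3)=83 f(9,5)=36 f(9,7)=9 f(9,9)=1
t=10: f(10,-2)=90 f(10,0)=207 f(10,2)=200 f(10,4)=119 f(10,6)=45 f(10,8)=10 f(10,10)=1
t=11: f(11,-1)=297 f(11,1)=407 f(11,3)=319 f(11,5)=164 f(11,7)=55 f(11,9)=11 f(11,11)=1
t=12: f(12,-2)=297 f(12,0)=704 f(12,2)=726 f(12,4)=483 f(12,6)=219 f(12,8)=66 f(12,10)=12 f(12,12)=1
t=13: f(13,-1)=1001 f(13,1)=1430 f(13,3)=1209 f(13,5)=702 f(13,7)=285 f(13,9)=78 f(13,11)=13 f(13,13)=1
t=14: f(14,-2)=1001 f(14,0)=2431 f(14,2)=2639 f(14,4)=1911 f(14,6)=987 f(14,8)=363 f(14,10)=91 f(14,12)=14 f(14,14)=1
t=15: f(15,-1)=3432 f(15,1)=5070 f(15,3)=4550 f(15,5)=2898 f(15,7)=1350 f(15,9)=454 f(15,11)=105 f(15,13)=15 f(15,15)=1
t=16: f(16,-2)=3432 f(16,0)=8502 f(16,2)=9620 f(16,4)=7448 f(16,6)=4248 f(16,8)=1804 f(16,10)=559 f(16,12)=120 f(16,14)=16 f(16,16)=1
t=17: f(17,-1)=11934 f(17,1)=18122 f(17,3)=17068 f(17,5)=11696 f(17,7)=6052 f(17,9)=2363 f(17,11)=679 f(17,13)=136 f(17,15)=17 f(17,17)=1
t=18: f(18,-2)=11934 f(18,0)=30056 f(18,2)=35190 f(18,4)=28764 f(18,6)=17748 f(18,8)=8415 f(18,10)=3042 f(18,12)=815 f(18,14)=153 f(18,16)=18 f(18,18)=1
t=19: f(19,-1)=41990 f(19,1)=65246 f(19,3)=63954 f(19,5)=46512 f(19,7)=26163 f(19,9)=11457 f(19,11)=3857 f(19,13)=968 f(19,15)=171 f(19,17)=19 f(19,19)=1
t=20: f(20,-2)=41990 f(20,0)=107236 f(20,2)=129200 f(20,4)=110466 f(20,6)=72675 f(20,8)=37620 f(20,10)=15314 f(20,12)=4825 f(20,14)=1139 f(20,16)=190 f(20,18)=20 f(20,20)=1
t=21: f(21,-1)=149226 f(21,1)=236436 f(21,3)=239666 f(21,5)=183141 f(21,7)=110295 f(21,9)=52934 f(21,11)=20139 f(21,13)=5964 f(21,15)=1329 f(21,17)=210 f(21,19)=21 f(21,21)=1
t=22: f(22,-2)=149226 f(22,0)=385662 f(22,2)=476102 f(22,4)=422807 f(22,6)=293436 f(22,8)=163229 f(22,10)=73073 f(22,12)=26103 f(22,14)=7293 f(22,16)=1539 f(22,18)=231 f(22,20)=22 f(22,22)=1
t=23: f(23,-1)=534888 f(23,1)=861764 f(23,3)=898909 f(23,5)=716243 f(23,7)=456665 f(23,9)=236302 f(23,11)=99176 f(23,13)=33396 f(23,15)=8832 f(23,17)=1770 f(23,19)=253 f(23,21)=23 f(23,23)=1
t=24: f(24,-2)=534888 f(24,0)=1396652 f(24,2)=1760673 f(24,4)=1615152 f(24,6)=1172908 f(24,8)=692967 f(24,10)=335478 f(24,12)=132572 f(24,14)=42228 f(24,16)=10602 f(24,18)=2023 f(24,20)=276 f(24,22)=24 f(24,24)=1
t=25: f(25,-1)=1931540 f(25,1)=3157325 f(25,3)=3375825 f(25,5)=2788060 f(25,7)=1865875 f(25,9)=1028445 f(25,11)=468050 f(25,13)=174800 f(25,15)=52830 f(25,17)=12625 f(25,19)=2299 f(25,21)=300 f(25,23)=25 f(25,25)=1
t=26: f(26,-2)=1931540 f(26,0)=5088865 f(26,2)=6533150 f(26,4)=6163885 f(26,6)=4653935 f(26,8)=2894320 f(26,10)=1496495 f(26,12)=642850 f(26,14)=227630 f(26,16)=65455 f(26,18)=14924 f(26,20)=2599 f(26,22)=325 f(26,24)=26 f(26,26)=1
t=27: f(27,-1)=7020405 f(27,1)=11622015 f(27,3)=12697035 f(27,5)=10817820 f(27,7)=7548255 f(27,9)=4390815 f(27,11)=2139345 f(27,13)=870480 f(27,15)=293085 f(27,17)=80379 f(27,19)=17523 f(27,21)=2924 f(27,23)=351 f(27,25)=27 f(27,27)=1
t=28: f(28,-2)=7020405 f(28,0)=18642420 f(28,2)=24319050 f(28,4)=23514855 f(28,6)=18366075 f(28,8)=11939070 f(28,10)=6530160 f(28,12)=3009825 f(28,14)=1163565 f(28,16)=373464 f(28,18)=97902 f(28,20)=20447 f(28,22)=3275 f(28,24)=378 f(28,26)=28 f(28,28)=1
Σ_s f(28,s) = 115000920
P = 115000920/268435456 = 14375115/33554432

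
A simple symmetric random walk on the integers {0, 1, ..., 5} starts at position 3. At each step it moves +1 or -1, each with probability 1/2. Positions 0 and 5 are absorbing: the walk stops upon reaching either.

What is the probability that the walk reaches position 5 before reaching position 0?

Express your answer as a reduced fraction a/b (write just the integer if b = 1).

Answer: 3/5

Derivation:
Symmetric walk (p = 1/2): the harmonic-function argument gives P(hit 5 before 0 | start at 3) = a/N.
P = 3/5 = 3/5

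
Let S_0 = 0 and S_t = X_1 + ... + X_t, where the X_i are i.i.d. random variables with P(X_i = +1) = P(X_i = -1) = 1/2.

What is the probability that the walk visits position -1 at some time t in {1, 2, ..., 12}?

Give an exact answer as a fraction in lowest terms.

Count via complement. Let g(t,s) = #length-t paths at position s with S_1..S_t all ≠ -1.
g(t,s) = g(t-1,s-1) + g(t-1,s+1) for s ≠ -1; g(t,-1) = 0.
t=0: g(0,0)=1
t=1: g(1,1)=1
t=2: g(2,0)=1 g(2,2)=1
t=3: g(3,1)=2 g(3,3)=1
t=4: g(4,0)=2 g(4,2)=3 g(4,4)=1
t=5: g(5,1)=5 g(5,3)=4 g(5,5)=1
t=6: g(6,0)=5 g(6,2)=9 g(6,4)=5 g(6,6)=1
t=7: g(7,1)=14 g(7,3)=14 g(7,5)=6 g(7,7)=1
t=8: g(8,0)=14 g(8,2)=28 g(8,4)=20 g(8,6)=7 g(8,8)=1
t=9: g(9,1)=42 g(9,3)=48 g(9,5)=27 g(9,7)=8 g(9,9)=1
t=10: g(10,0)=42 g(10,2)=90 g(10,4)=75 g(10,6)=35 g(10,8)=9 g(10,10)=1
t=11: g(11,1)=132 g(11,3)=165 g(11,5)=110 g(11,7)=44 g(11,9)=10 g(11,11)=1
t=12: g(12,0)=132 g(12,2)=297 g(12,4)=275 g(12,6)=154 g(12,8)=54 g(12,10)=11 g(12,12)=1
Paths never hitting -1: Σ_s g(12,s) = 924
Paths hitting -1: 2^12 - 924 = 3172
P = 3172/4096 = 793/1024

Answer: 793/1024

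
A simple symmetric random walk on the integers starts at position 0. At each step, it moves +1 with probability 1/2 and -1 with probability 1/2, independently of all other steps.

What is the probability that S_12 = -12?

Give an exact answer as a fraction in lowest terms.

To reach position -12 after 12 steps: need 0 steps of +1 and 12 of -1.
Favorable paths: C(12,0) = 1
Total paths: 2^12 = 4096
P = 1/4096 = 1/4096

Answer: 1/4096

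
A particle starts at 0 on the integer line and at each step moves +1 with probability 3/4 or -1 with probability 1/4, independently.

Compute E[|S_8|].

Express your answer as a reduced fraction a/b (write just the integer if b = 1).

S_8 takes values m ≡ 0 (mod 2) with |m| ≤ 8; P(S_8=m) = C(8,(8+m)/2) · (3/4)^((8+m)/2) · (1/4)^((8-m)/2).
Distribution: P(S=-8)=1/65536, P(S=-6)=3/8192, P(S=-4)=63/16384, P(S=-2)=189/8192, P(S=0)=2835/32768, P(S=2)=1701/8192, P(S=4)=5103/16384, P(S=6)=2187/8192, P(S=8)=6561/65536
E[|S_8|] = Σ_m |m|·P(S_8=m) = 16907/4096

Answer: 16907/4096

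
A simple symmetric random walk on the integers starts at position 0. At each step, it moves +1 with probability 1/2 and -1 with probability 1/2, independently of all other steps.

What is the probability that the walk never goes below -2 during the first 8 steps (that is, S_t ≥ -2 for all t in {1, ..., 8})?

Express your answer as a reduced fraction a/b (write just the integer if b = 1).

Let f(t,s) = #length-t paths at position s with S_1..S_t all ≥ -2.
f(t,s) = f(t-1,s-1) + f(t-1,s+1) for s ≥ -2; f(t,s) = 0 for s < -2.
t=0: f(0,0)=1
t=1: f(1,-1)=1 f(1,1)=1
t=2: f(2,-2)=1 f(2,0)=2 f(2,2)=1
t=3: f(3,-1)=3 f(3,1)=3 f(3,3)=1
t=4: f(4,-2)=3 f(4,0)=6 f(4,2)=4 f(4,4)=1
t=5: f(5,-1)=9 f(5,1)=10 f(5,3)=5 f(5,5)=1
t=6: f(6,-2)=9 f(6,0)=19 f(6,2)=15 f(6,4)=6 f(6,6)=1
t=7: f(7,-1)=28 f(7,1)=34 f(7,3)=21 f(7,5)=7 f(7,7)=1
t=8: f(8,-2)=28 f(8,0)=62 f(8,2)=55 f(8,4)=28 f(8,6)=8 f(8,8)=1
Σ_s f(8,s) = 182
P = 182/256 = 91/128

Answer: 91/128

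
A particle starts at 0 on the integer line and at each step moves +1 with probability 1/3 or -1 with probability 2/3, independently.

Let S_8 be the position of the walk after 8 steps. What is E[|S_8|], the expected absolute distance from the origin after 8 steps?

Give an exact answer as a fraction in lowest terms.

S_8 takes values m ≡ 0 (mod 2) with |m| ≤ 8; P(S_8=m) = C(8,(8+m)/2) · (1/3)^((8+m)/2) · (2/3)^((8-m)/2).
Distribution: P(S=-8)=256/6561, P(S=-6)=1024/6561, P(S=-4)=1792/6561, P(S=-2)=1792/6561, P(S=0)=1120/6561, P(S=2)=448/6561, P(S=4)=112/6561, P(S=6)=16/6561, P(S=8)=1/6561
E[|S_8|] = Σ_m |m|·P(S_8=m) = 20392/6561

Answer: 20392/6561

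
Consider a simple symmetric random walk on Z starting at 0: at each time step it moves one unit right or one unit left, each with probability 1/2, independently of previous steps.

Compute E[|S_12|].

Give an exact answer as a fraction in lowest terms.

S_12 takes values m ≡ 0 (mod 2) with |m| ≤ 12; P(S_12=m) = C(12,(12+m)/2)/2^12.
Total paths: 2^12 = 4096
Distribution: P(S=-12)=1/4096, P(S=-10)=12/4096, P(S=-8)=66/4096, P(S=-6)=220/4096, P(S=-4)=495/4096, P(S=-2)=792/4096, P(S=0)=924/4096, P(S=2)=792/4096, P(S=4)=495/4096, P(S=6)=220/4096, P(S=8)=66/4096, P(S=10)=12/4096, P(S=12)=1/4096
E[|S_12|] = Σ_m |m|·P(S_12=m) = 11088/4096 = 693/256

Answer: 693/256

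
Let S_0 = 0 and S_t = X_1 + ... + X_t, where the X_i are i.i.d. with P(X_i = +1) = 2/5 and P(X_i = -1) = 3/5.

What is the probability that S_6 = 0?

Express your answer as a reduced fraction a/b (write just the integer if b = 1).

To be at 0 after 6 steps: need exactly 3 steps of +1 and 3 of -1.
Number of such sequences: C(6,3) = 20
Each has probability (2/5)^3 · (3/5)^3 = 216/15625
P = 20 · 216/15625 = 864/3125

Answer: 864/3125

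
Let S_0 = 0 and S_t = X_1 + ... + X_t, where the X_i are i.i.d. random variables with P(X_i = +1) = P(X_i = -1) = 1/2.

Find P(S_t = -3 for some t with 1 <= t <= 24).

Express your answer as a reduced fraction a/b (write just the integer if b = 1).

Count via complement. Let g(t,s) = #length-t paths at position s with S_1..S_t all ≠ -3.
g(t,s) = g(t-1,s-1) + g(t-1,s+1) for s ≠ -3; g(t,-3) = 0.
t=0: g(0,0)=1
t=1: g(1,-1)=1 g(1,1)=1
t=2: g(2,-2)=1 g(2,0)=2 g(2,2)=1
t=3: g(3,-1)=3 g(3,1)=3 g(3,3)=1
t=4: g(4,-2)=3 g(4,0)=6 g(4,2)=4 g(4,4)=1
t=5: g(5,-1)=9 g(5,1)=10 g(5,3)=5 g(5,5)=1
t=6: g(6,-2)=9 g(6,0)=19 g(6,2)=15 g(6,4)=6 g(6,6)=1
t=7: g(7,-1)=28 g(7,1)=34 g(7,3)=21 g(7,5)=7 g(7,7)=1
t=8: g(8,-2)=28 g(8,0)=62 g(8,2)=55 g(8,4)=28 g(8,6)=8 g(8,8)=1
t=9: g(9,-1)=90 g(9,1)=117 g(9,3)=83 g(9,5)=36 g(9,7)=9 g(9,9)=1
t=10: g(10,-2)=90 g(10,0)=207 g(10,2)=200 g(10,4)=119 g(10,6)=45 g(10,8)=10 g(10,10)=1
t=11: g(11,-1)=297 g(11,1)=407 g(11,3)=319 g(11,5)=164 g(11,7)=55 g(11,9)=11 g(11,11)=1
t=12: g(12,-2)=297 g(12,0)=704 g(12,2)=726 g(12,4)=483 g(12,6)=219 g(12,8)=66 g(12,10)=12 g(12,12)=1
t=13: g(13,-1)=1001 g(13,1)=1430 g(13,3)=1209 g(13,5)=702 g(13,7)=285 g(13,9)=78 g(13,11)=13 g(13,13)=1
t=14: g(14,-2)=1001 g(14,0)=2431 g(14,2)=2639 g(14,4)=1911 g(14,6)=987 g(14,8)=363 g(14,10)=91 g(14,12)=14 g(14,14)=1
t=15: g(15,-1)=3432 g(15,1)=5070 g(15,3)=4550 g(15,5)=2898 g(15,7)=1350 g(15,9)=454 g(15,11)=105 g(15,13)=15 g(15,15)=1
t=16: g(16,-2)=3432 g(16,0)=8502 g(16,2)=9620 g(16,4)=7448 g(16,6)=4248 g(16,8)=1804 g(16,10)=559 g(16,12)=120 g(16,14)=16 g(16,16)=1
t=17: g(17,-1)=11934 g(17,1)=18122 g(17,3)=17068 g(17,5)=11696 g(17,7)=6052 g(17,9)=2363 g(17,11)=679 g(17,13)=136 g(17,15)=17 g(17,17)=1
t=18: g(18,-2)=11934 g(18,0)=30056 g(18,2)=35190 g(18,4)=28764 g(18,6)=17748 g(18,8)=8415 g(18,10)=3042 g(18,12)=815 g(18,14)=153 g(18,16)=18 g(18,18)=1
t=19: g(19,-1)=41990 g(19,1)=65246 g(19,3)=63954 g(19,5)=46512 g(19,7)=26163 g(19,9)=11457 g(19,11)=3857 g(19,13)=968 g(19,15)=171 g(19,17)=19 g(19,19)=1
t=20: g(20,-2)=41990 g(20,0)=107236 g(20,2)=129200 g(20,4)=110466 g(20,6)=72675 g(20,8)=37620 g(20,10)=15314 g(20,12)=4825 g(20,14)=1139 g(20,16)=190 g(20,18)=20 g(20,20)=1
t=21: g(21,-1)=149226 g(21,1)=236436 g(21,3)=239666 g(21,5)=183141 g(21,7)=110295 g(21,9)=52934 g(21,11)=20139 g(21,13)=5964 g(21,15)=1329 g(21,17)=210 g(21,19)=21 g(21,21)=1
t=22: g(22,-2)=149226 g(22,0)=385662 g(22,2)=476102 g(22,4)=422807 g(22,6)=293436 g(22,8)=163229 g(22,10)=73073 g(22,12)=26103 g(22,14)=7293 g(22,16)=1539 g(22,18)=231 g(22,20)=22 g(22,22)=1
t=23: g(23,-1)=534888 g(23,1)=861764 g(23,3)=898909 g(23,5)=716243 g(23,7)=456665 g(23,9)=236302 g(23,11)=99176 g(23,13)=33396 g(23,15)=8832 g(23,17)=1770 g(23,19)=253 g(23,21)=23 g(23,23)=1
t=24: g(24,-2)=534888 g(24,0)=1396652 g(24,2)=1760673 g(24,4)=1615152 g(24,6)=1172908 g(24,8)=692967 g(24,10)=335478 g(24,12)=132572 g(24,14)=42228 g(24,16)=10602 g(24,18)=2023 g(24,20)=276 g(24,22)=24 g(24,24)=1
Paths never hitting -3: Σ_s g(24,s) = 7696444
Paths hitting -3: 2^24 - 7696444 = 9080772
P = 9080772/16777216 = 2270193/4194304

Answer: 2270193/4194304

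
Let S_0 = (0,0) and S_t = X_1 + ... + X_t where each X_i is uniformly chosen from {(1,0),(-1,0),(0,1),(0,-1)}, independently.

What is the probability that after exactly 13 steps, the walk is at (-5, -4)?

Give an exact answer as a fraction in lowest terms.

Let h be the number of horizontal steps (so 13-h are vertical). To end at (-5,-4) need (h-5)/2 right-steps and ((13-h)-4)/2 up-steps.
Sum over h with 5 ≤ h ≤ 9, h ≡ 1 (mod 2), 13-h ≡ 0 (mod 2):
h=5: C(13,5)·C(5,0)·C(8,2) = 1287·1·28 = 36036
h=7: C(13,7)·C(7,1)·C(6,1) = 1716·7·6 = 72072
h=9: C(13,9)·C(9,2)·C(4,0) = 715·36·1 = 25740
Total favorable: 133848
Total paths: 4^13 = 67108864
P = 133848/67108864 = 16731/8388608

Answer: 16731/8388608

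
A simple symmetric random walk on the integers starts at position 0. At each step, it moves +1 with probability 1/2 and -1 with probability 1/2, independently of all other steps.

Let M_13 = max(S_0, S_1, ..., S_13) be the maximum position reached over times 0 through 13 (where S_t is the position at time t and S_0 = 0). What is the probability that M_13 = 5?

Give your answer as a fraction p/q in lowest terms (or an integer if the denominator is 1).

Answer: 715/8192

Derivation:
Let M_13 = max(S_0,...,S_13). Use the reflection principle: for j ≥ 1, #{paths with M_13 ≥ j} = #{S_13 ≥ j} + #{S_13 ≥ j+1}.
By reflection, #{M_13 ≥ 5} = #{S_13 ≥ 5} + #{S_13 ≥ 6} = 1093 + 378 = 1471.
#{M_13 ≥ 6} = #{S_13 ≥ 6} + #{S_13 ≥ 7} = 378 + 378 = 756.
#{M_13 = 5} = 1471 - 756 = 715.
P(M_13 = 5) = 715/8192 = 715/8192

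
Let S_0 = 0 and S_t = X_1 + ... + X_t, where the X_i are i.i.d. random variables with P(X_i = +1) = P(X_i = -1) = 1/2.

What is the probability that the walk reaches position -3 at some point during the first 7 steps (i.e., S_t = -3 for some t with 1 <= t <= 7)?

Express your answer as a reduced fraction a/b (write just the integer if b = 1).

Answer: 37/128

Derivation:
Count via complement. Let g(t,s) = #length-t paths at position s with S_1..S_t all ≠ -3.
g(t,s) = g(t-1,s-1) + g(t-1,s+1) for s ≠ -3; g(t,-3) = 0.
t=0: g(0,0)=1
t=1: g(1,-1)=1 g(1,1)=1
t=2: g(2,-2)=1 g(2,0)=2 g(2,2)=1
t=3: g(3,-1)=3 g(3,1)=3 g(3,3)=1
t=4: g(4,-2)=3 g(4,0)=6 g(4,2)=4 g(4,4)=1
t=5: g(5,-1)=9 g(5,1)=10 g(5,3)=5 g(5,5)=1
t=6: g(6,-2)=9 g(6,0)=19 g(6,2)=15 g(6,4)=6 g(6,6)=1
t=7: g(7,-1)=28 g(7,1)=34 g(7,3)=21 g(7,5)=7 g(7,7)=1
Paths never hitting -3: Σ_s g(7,s) = 91
Paths hitting -3: 2^7 - 91 = 37
P = 37/128 = 37/128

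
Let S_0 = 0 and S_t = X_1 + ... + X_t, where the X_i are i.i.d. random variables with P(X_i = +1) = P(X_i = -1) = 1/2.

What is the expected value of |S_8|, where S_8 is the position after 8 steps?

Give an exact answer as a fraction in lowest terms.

Answer: 35/16

Derivation:
S_8 takes values m ≡ 0 (mod 2) with |m| ≤ 8; P(S_8=m) = C(8,(8+m)/2)/2^8.
Total paths: 2^8 = 256
Distribution: P(S=-8)=1/256, P(S=-6)=8/256, P(S=-4)=28/256, P(S=-2)=56/256, P(S=0)=70/256, P(S=2)=56/256, P(S=4)=28/256, P(S=6)=8/256, P(S=8)=1/256
E[|S_8|] = Σ_m |m|·P(S_8=m) = 560/256 = 35/16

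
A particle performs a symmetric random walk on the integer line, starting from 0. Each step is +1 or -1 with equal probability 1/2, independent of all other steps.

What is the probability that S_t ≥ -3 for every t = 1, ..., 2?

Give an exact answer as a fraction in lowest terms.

Answer: 1

Derivation:
Let f(t,s) = #length-t paths at position s with S_1..S_t all ≥ -3.
f(t,s) = f(t-1,s-1) + f(t-1,s+1) for s ≥ -3; f(t,s) = 0 for s < -3.
t=0: f(0,0)=1
t=1: f(1,-1)=1 f(1,1)=1
t=2: f(2,-2)=1 f(2,0)=2 f(2,2)=1
Σ_s f(2,s) = 4
P = 4/4 = 1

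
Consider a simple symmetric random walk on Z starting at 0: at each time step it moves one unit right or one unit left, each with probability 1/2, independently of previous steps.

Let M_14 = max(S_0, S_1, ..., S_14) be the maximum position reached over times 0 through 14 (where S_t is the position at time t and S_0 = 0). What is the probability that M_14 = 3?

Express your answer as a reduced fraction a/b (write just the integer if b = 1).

Answer: 1001/8192

Derivation:
Let M_14 = max(S_0,...,S_14). Use the reflection principle: for j ≥ 1, #{paths with M_14 ≥ j} = #{S_14 ≥ j} + #{S_14 ≥ j+1}.
By reflection, #{M_14 ≥ 3} = #{S_14 ≥ 3} + #{S_14 ≥ 4} = 3473 + 3473 = 6946.
#{M_14 ≥ 4} = #{S_14 ≥ 4} + #{S_14 ≥ 5} = 3473 + 1471 = 4944.
#{M_14 = 3} = 6946 - 4944 = 2002.
P(M_14 = 3) = 2002/16384 = 1001/8192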